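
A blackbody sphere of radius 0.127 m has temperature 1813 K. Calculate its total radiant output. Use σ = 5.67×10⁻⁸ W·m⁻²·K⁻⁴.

P ≈ 1.24×10^5 W

A = 4πr² = 4π × (0.127)² = 0.203 m².
P = σAT⁴ = 5.67×10⁻⁸ × 0.203 × (1813)⁴ = 5.67×10⁻⁸ × 0.203 × 1.08×10^13.
P = 1.24×10^5 W.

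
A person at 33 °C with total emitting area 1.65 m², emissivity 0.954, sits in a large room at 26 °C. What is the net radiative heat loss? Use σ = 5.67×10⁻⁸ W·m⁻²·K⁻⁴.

Q ≈ 69.2 W

Convert: 33 °C = 306 K; 26 °C = 299 K.
Q = εσA(T⁴ − T_s⁴). T⁴ − T_s⁴ = (306)⁴ − (299)⁴ = 8.77×10^9 − 7.99×10^9 = 7.75×10^8 K⁴.
Q = 0.954 × 5.67×10⁻⁸ × 1.65 × 7.75×10^8 = 69.2 W.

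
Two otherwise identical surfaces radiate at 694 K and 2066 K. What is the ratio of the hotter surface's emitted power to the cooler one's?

ratio ≈ 78.5

P ∝ T⁴, so the ratio is (2066/694)⁴ = (2.977)⁴ = 78.5.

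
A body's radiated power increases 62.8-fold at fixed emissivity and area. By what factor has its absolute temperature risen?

P ∝ T⁴ ⇒ T ∝ P^(1/4), so T scales by (62.8)^(1/4) = 2.82.

factor ≈ 2.82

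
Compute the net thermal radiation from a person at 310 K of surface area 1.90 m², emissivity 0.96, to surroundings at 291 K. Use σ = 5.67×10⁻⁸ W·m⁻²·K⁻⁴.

Q = εσA(T⁴ − T_s⁴). T⁴ − T_s⁴ = (310)⁴ − (291)⁴ = 9.24×10^9 − 7.17×10^9 = 2.06×10^9 K⁴.
Q = 0.96 × 5.67×10⁻⁸ × 1.90 × 2.06×10^9 = 213 W.

Q ≈ 213 W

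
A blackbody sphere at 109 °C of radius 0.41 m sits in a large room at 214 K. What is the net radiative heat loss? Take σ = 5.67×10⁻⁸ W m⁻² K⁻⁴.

A = 4πr² = 4π × (0.41)² = 2.11 m².
Convert: 109 °C = 382 K.
Q = σA(T⁴ − T_s⁴). T⁴ − T_s⁴ = (382)⁴ − (214)⁴ = 2.13×10^10 − 2.10×10^9 = 1.92×10^10 K⁴.
Q = 5.67×10⁻⁸ × 2.11 × 1.92×10^10 = 2300 W.

Q ≈ 2300 W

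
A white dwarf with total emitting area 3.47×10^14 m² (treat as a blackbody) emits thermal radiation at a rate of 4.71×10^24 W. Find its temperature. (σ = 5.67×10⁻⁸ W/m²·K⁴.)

T ≈ 22100 K

From P = σAT⁴, T = (P / σA)^(1/4) = (4.71×10^24 / (5.67×10⁻⁸ × 3.47×10^14))^(1/4).
T = (2.39×10^17)^(1/4) = 22100 K.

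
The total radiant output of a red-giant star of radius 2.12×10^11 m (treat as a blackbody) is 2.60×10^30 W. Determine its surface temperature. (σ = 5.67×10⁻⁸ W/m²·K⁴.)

A = 4πr² = 4π × (2.12×10^11)² = 5.65×10^23 m².
From P = σAT⁴, T = (P / σA)^(1/4) = (2.60×10^30 / (5.67×10⁻⁸ × 5.65×10^23))^(1/4).
T = (8.12×10^13)^(1/4) = 3000 K.

T ≈ 3000 K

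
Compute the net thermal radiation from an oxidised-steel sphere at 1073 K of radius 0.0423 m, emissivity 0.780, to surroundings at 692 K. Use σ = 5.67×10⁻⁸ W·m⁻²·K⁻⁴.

A = 4πr² = 4π × (0.0423)² = 0.0225 m².
Q = εσA(T⁴ − T_s⁴). T⁴ − T_s⁴ = (1073)⁴ − (692)⁴ = 1.33×10^12 − 2.29×10^11 = 1.10×10^12 K⁴.
Q = 0.780 × 5.67×10⁻⁸ × 0.0225 × 1.10×10^12 = 1090 W.

Q ≈ 1090 W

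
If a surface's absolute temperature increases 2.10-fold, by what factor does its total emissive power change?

factor ≈ 19.4

P ∝ T⁴, so the power scales as (2.10)⁴ = 19.4.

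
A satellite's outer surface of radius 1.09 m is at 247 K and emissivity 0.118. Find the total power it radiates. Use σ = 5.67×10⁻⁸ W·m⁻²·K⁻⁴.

A = 4πr² = 4π × (1.09)² = 14.9 m².
Stefan–Boltzmann: P = εσAT⁴ = 0.118 × 5.67×10⁻⁸ × 14.9 × (247)⁴ = 0.118 × 5.67×10⁻⁸ × 14.9 × 3.72×10^9.
P = 372 W.

P ≈ 372 W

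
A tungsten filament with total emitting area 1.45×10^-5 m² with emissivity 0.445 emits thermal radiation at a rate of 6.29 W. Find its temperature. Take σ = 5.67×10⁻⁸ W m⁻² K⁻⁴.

T ≈ 2040 K

From P = εσAT⁴, T = (P / εσA)^(1/4) = (6.29 / (0.445 × 5.67×10⁻⁸ × 1.45×10^-5))^(1/4).
T = (1.72×10^13)^(1/4) = 2040 K.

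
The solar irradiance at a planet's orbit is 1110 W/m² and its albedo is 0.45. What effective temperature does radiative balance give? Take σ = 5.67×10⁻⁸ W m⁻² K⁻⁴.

T ≈ 228 K

Power absorbed = (1−a)S·πR²; power emitted = 4πR²σT⁴. Equating and cancelling πR²:
T = ((1−a)S / 4σ)^(1/4) = (610 / (4 × 5.67×10⁻⁸))^(1/4) = (2.69×10^9)^(1/4).
T = 228 K.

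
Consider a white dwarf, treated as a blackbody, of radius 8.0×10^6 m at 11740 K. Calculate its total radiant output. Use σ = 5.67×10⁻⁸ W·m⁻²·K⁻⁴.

A = 4πr² = 4π × (8.0×10^6)² = 8.04×10^14 m².
P = σAT⁴ = 5.67×10⁻⁸ × 8.04×10^14 × (11740)⁴ = 5.67×10⁻⁸ × 8.04×10^14 × 1.90×10^16.
P = 8.66×10^23 W.

P ≈ 8.66×10^23 W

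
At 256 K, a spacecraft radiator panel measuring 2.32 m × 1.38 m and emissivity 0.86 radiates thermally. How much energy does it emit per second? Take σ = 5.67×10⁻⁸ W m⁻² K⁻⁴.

P ≈ 671 W

A = 2.32 × 1.38 = 3.20 m².
Stefan–Boltzmann: P = εσAT⁴ = 0.86 × 5.67×10⁻⁸ × 3.20 × (256)⁴ = 0.86 × 5.67×10⁻⁸ × 3.20 × 4.29×10^9.
P = 671 W.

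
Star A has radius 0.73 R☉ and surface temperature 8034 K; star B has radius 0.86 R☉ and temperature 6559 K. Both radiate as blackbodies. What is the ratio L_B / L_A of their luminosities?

L_B/L_A ≈ 0.617

L = 4πR²σT⁴ ∝ R²T⁴, so L_B/L_A = (0.86/0.73)² × (6559/8034)⁴ = 1.39 × 0.444 = 0.617.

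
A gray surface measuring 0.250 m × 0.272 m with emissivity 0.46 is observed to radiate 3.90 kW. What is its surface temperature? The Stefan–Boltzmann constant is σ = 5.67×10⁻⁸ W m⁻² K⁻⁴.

T ≈ 1220 K

A = 0.250 × 0.272 = 0.0680 m².
From P = εσAT⁴, T = (P / εσA)^(1/4) = (3900 / (0.46 × 5.67×10⁻⁸ × 0.0680))^(1/4).
T = (2.20×10^12)^(1/4) = 1220 K.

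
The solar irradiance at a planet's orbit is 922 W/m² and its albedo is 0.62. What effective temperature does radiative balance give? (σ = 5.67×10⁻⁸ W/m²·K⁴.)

Power absorbed = (1−a)S·πR²; power emitted = 4πR²σT⁴. Equating and cancelling πR²:
T = ((1−a)S / 4σ)^(1/4) = (350 / (4 × 5.67×10⁻⁸))^(1/4) = (1.54×10^9)^(1/4).
T = 198 K.

T ≈ 198 K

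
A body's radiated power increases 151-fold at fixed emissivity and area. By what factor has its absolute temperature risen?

P ∝ T⁴ ⇒ T ∝ P^(1/4), so T scales by (151)^(1/4) = 3.51.

factor ≈ 3.51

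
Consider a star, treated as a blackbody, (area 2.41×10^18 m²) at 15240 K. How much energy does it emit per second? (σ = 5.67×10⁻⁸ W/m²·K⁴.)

P ≈ 7.37×10^27 W

P = σAT⁴ = 5.67×10⁻⁸ × 2.41×10^18 × (15240)⁴ = 5.67×10⁻⁸ × 2.41×10^18 × 5.39×10^16.
P = 7.37×10^27 W.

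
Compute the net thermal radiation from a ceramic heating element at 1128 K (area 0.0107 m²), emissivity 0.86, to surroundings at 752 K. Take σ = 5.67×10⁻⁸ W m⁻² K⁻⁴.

Q ≈ 678 W

Q = εσA(T⁴ − T_s⁴). T⁴ − T_s⁴ = (1128)⁴ − (752)⁴ = 1.62×10^12 − 3.20×10^11 = 1.30×10^12 K⁴.
Q = 0.86 × 5.67×10⁻⁸ × 0.0107 × 1.30×10^12 = 678 W.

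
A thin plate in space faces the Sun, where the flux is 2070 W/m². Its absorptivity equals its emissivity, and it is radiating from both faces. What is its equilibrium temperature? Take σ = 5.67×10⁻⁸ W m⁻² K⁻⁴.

T ≈ 368 K

Absorbed flux αS = emitted flux 2εσT⁴ per unit area; with α = ε this gives T = (S/2σ)^(1/4).
T = (2070 / (2 × 5.67×10⁻⁸))^(1/4) = (1.83×10^10)^(1/4).
T = 368 K.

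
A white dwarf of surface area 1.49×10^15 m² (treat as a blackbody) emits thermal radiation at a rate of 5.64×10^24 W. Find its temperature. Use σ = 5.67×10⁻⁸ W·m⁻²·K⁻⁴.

T ≈ 16100 K

From P = σAT⁴, T = (P / σA)^(1/4) = (5.64×10^24 / (5.67×10⁻⁸ × 1.49×10^15))^(1/4).
T = (6.68×10^16)^(1/4) = 16100 K.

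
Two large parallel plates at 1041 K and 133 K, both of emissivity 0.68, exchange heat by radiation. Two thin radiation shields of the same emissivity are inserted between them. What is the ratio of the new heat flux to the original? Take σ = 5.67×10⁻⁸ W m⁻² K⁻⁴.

With N identical shields there are N+1 = 3 gaps in series, each with the same radiative resistance, so the flux falls to 1/(N+1) of its unshielded value.

ratio ≈ 0.333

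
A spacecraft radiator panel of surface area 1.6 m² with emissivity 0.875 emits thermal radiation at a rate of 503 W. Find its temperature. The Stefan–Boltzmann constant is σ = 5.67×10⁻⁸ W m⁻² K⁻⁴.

From P = εσAT⁴, T = (P / εσA)^(1/4) = (503 / (0.875 × 5.67×10⁻⁸ × 1.60))^(1/4).
T = (6.34×10^9)^(1/4) = 282 K.

T ≈ 282 K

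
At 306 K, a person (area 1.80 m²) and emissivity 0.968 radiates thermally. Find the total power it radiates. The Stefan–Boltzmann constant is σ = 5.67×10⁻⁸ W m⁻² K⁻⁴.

P ≈ 866 W

Stefan–Boltzmann: P = εσAT⁴ = 0.968 × 5.67×10⁻⁸ × 1.80 × (306)⁴ = 0.968 × 5.67×10⁻⁸ × 1.80 × 8.77×10^9.
P = 866 W.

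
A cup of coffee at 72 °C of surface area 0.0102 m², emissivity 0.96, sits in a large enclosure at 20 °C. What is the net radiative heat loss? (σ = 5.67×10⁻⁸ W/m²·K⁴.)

Q ≈ 3.77 W

Convert: 72 °C = 345 K; 20 °C = 293 K.
Q = εσA(T⁴ − T_s⁴). T⁴ − T_s⁴ = (345)⁴ − (293)⁴ = 1.42×10^10 − 7.37×10^9 = 6.80×10^9 K⁴.
Q = 0.96 × 5.67×10⁻⁸ × 0.0102 × 6.80×10^9 = 3.77 W.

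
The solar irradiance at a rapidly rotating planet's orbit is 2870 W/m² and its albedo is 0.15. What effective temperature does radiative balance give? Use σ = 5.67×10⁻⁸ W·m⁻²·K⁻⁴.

T ≈ 322 K

Power absorbed = (1−a)S·πR²; power emitted = 4πR²σT⁴. Equating and cancelling πR²:
T = ((1−a)S / 4σ)^(1/4) = (2440 / (4 × 5.67×10⁻⁸))^(1/4) = (1.08×10^10)^(1/4).
T = 322 K.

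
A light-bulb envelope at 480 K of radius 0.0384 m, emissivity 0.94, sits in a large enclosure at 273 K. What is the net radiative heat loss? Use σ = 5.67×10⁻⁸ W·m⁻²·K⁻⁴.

A = 4πr² = 4π × (0.0384)² = 0.0185 m².
Q = εσA(T⁴ − T_s⁴). T⁴ − T_s⁴ = (480)⁴ − (273)⁴ = 5.31×10^10 − 5.55×10^9 = 4.75×10^10 K⁴.
Q = 0.94 × 5.67×10⁻⁸ × 0.0185 × 4.75×10^10 = 46.9 W.

Q ≈ 46.9 W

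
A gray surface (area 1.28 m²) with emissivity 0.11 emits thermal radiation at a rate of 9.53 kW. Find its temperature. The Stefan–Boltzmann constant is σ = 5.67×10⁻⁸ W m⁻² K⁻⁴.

T ≈ 1050 K

From P = εσAT⁴, T = (P / εσA)^(1/4) = (9530 / (0.11 × 5.67×10⁻⁸ × 1.28))^(1/4).
T = (1.19×10^12)^(1/4) = 1050 K.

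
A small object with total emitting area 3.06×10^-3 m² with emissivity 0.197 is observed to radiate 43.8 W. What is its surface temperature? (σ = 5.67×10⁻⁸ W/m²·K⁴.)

T ≈ 1060 K

From P = εσAT⁴, T = (P / εσA)^(1/4) = (43.8 / (0.197 × 5.67×10⁻⁸ × 3.06×10^-3))^(1/4).
T = (1.28×10^12)^(1/4) = 1060 K.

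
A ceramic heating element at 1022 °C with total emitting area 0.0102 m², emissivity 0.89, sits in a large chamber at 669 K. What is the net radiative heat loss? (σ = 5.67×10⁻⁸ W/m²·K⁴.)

Convert: 1022 °C = 1295 K.
Q = εσA(T⁴ − T_s⁴). T⁴ − T_s⁴ = (1295)⁴ − (669)⁴ = 2.81×10^12 − 2.00×10^11 = 2.61×10^12 K⁴.
Q = 0.89 × 5.67×10⁻⁸ × 0.0102 × 2.61×10^12 = 1340 W.

Q ≈ 1340 W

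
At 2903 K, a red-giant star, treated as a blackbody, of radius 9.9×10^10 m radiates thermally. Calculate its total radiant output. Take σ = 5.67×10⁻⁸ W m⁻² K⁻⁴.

P ≈ 4.96×10^29 W

A = 4πr² = 4π × (9.9×10^10)² = 1.23×10^23 m².
P = σAT⁴ = 5.67×10⁻⁸ × 1.23×10^23 × (2903)⁴ = 5.67×10⁻⁸ × 1.23×10^23 × 7.10×10^13.
P = 4.96×10^29 W.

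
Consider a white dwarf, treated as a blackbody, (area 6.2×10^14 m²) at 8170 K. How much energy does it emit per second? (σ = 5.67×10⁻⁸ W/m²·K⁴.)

P ≈ 1.57×10^23 W

P = σAT⁴ = 5.67×10⁻⁸ × 6.20×10^14 × (8170)⁴ = 5.67×10⁻⁸ × 6.20×10^14 × 4.46×10^15.
P = 1.57×10^23 W.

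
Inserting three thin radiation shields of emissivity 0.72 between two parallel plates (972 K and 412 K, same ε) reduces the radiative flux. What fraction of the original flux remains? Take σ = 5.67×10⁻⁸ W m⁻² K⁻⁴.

With N identical shields there are N+1 = 4 gaps in series, each with the same radiative resistance, so the flux falls to 1/(N+1) of its unshielded value.

ratio ≈ 0.250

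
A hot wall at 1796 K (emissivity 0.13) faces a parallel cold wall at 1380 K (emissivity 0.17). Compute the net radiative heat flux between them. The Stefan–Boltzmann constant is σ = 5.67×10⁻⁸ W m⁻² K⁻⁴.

q ≈ 30600 W/m²

For two large parallel gray plates, q = σ(T₁⁴ − T₂⁴) / (1/ε₁ + 1/ε₂ − 1).
1/ε₁ + 1/ε₂ − 1 = 1/0.13 + 1/0.17 − 1 = 12.57.
T₁⁴ − T₂⁴ = 1.04×10^13 − 3.63×10^12 = 6.78×10^12 K⁴.
q = 5.67×10⁻⁸ × 6.78×10^12 / 12.57 = 30600 W/m².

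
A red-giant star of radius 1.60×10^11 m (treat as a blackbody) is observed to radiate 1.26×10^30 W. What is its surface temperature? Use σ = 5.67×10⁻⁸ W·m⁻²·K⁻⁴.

T ≈ 2880 K

A = 4πr² = 4π × (1.60×10^11)² = 3.22×10^23 m².
From P = σAT⁴, T = (P / σA)^(1/4) = (1.26×10^30 / (5.67×10⁻⁸ × 3.22×10^23))^(1/4).
T = (6.91×10^13)^(1/4) = 2880 K.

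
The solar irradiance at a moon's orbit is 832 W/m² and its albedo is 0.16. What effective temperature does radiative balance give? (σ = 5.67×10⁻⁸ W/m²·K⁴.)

T ≈ 236 K

Power absorbed = (1−a)S·πR²; power emitted = 4πR²σT⁴. Equating and cancelling πR²:
T = ((1−a)S / 4σ)^(1/4) = (699 / (4 × 5.67×10⁻⁸))^(1/4) = (3.08×10^9)^(1/4).
T = 236 K.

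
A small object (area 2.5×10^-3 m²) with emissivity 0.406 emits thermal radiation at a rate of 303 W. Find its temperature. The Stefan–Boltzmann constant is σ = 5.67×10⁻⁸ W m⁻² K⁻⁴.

From P = εσAT⁴, T = (P / εσA)^(1/4) = (303 / (0.406 × 5.67×10⁻⁸ × 2.50×10^-3))^(1/4).
T = (5.26×10^12)^(1/4) = 1510 K.

T ≈ 1510 K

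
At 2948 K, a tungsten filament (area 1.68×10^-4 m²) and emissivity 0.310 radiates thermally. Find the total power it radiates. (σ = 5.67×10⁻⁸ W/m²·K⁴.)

P ≈ 223 W

P = εσAT⁴ = 0.310 × 5.67×10⁻⁸ × 1.68×10^-4 × (2948)⁴ = 0.310 × 5.67×10⁻⁸ × 1.68×10^-4 × 7.55×10^13.
P = 223 W.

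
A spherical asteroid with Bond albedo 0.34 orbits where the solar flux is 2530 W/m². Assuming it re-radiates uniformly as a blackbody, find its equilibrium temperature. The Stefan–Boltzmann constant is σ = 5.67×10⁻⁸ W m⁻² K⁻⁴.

T ≈ 293 K

Power absorbed = (1−a)S·πR²; power emitted = 4πR²σT⁴. Equating and cancelling πR²:
T = ((1−a)S / 4σ)^(1/4) = (1670 / (4 × 5.67×10⁻⁸))^(1/4) = (7.36×10^9)^(1/4).
T = 293 K.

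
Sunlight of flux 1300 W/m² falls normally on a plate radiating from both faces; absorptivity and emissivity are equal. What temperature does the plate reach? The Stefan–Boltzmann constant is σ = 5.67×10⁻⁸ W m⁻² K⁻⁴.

T ≈ 327 K

Absorbed flux αS = emitted flux 2εσT⁴ per unit area; with α = ε this gives T = (S/2σ)^(1/4).
T = (1300 / (2 × 5.67×10⁻⁸))^(1/4) = (1.15×10^10)^(1/4).
T = 327 K.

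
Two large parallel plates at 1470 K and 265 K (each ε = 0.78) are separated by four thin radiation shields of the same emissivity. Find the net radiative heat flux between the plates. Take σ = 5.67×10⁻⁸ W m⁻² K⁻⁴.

q ≈ 33800 W/m²

Each of the 5 gaps contributes resistance (2/ε − 1) = 2/0.78 − 1 = 1.564; total = 7.821.
q = σ(T₁⁴ − T₂⁴) / 7.821 = 5.67×10⁻⁸ × 4.66×10^12 / 7.821 = 33800 W/m².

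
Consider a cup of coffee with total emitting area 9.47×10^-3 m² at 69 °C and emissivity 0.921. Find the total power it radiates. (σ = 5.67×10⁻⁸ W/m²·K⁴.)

P ≈ 6.77 W

69 °C = 342 K.
Stefan–Boltzmann: P = εσAT⁴ = 0.921 × 5.67×10⁻⁸ × 9.47×10^-3 × (342)⁴ = 0.921 × 5.67×10⁻⁸ × 9.47×10^-3 × 1.37×10^10.
P = 6.77 W.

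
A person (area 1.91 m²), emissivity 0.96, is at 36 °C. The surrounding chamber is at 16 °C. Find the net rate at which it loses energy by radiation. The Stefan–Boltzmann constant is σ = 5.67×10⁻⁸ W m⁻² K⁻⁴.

Q ≈ 223 W

Convert: 36 °C = 309 K; 16 °C = 289 K.
Q = εσA(T⁴ − T_s⁴). T⁴ − T_s⁴ = (309)⁴ − (289)⁴ = 9.12×10^9 − 6.98×10^9 = 2.14×10^9 K⁴.
Q = 0.96 × 5.67×10⁻⁸ × 1.91 × 2.14×10^9 = 223 W.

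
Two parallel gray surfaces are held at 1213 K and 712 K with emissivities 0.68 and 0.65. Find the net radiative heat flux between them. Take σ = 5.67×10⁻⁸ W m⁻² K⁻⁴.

q ≈ 53800 W/m²

For two large parallel gray plates, q = σ(T₁⁴ − T₂⁴) / (1/ε₁ + 1/ε₂ − 1).
1/ε₁ + 1/ε₂ − 1 = 1/0.68 + 1/0.65 − 1 = 2.009.
T₁⁴ − T₂⁴ = 2.16×10^12 − 2.57×10^11 = 1.91×10^12 K⁴.
q = 5.67×10⁻⁸ × 1.91×10^12 / 2.009 = 53800 W/m².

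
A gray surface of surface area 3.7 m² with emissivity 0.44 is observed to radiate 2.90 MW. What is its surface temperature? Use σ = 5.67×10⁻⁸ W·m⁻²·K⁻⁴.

T ≈ 2370 K

From P = εσAT⁴, T = (P / εσA)^(1/4) = (2.90×10^6 / (0.44 × 5.67×10⁻⁸ × 3.70))^(1/4).
T = (3.14×10^13)^(1/4) = 2370 K.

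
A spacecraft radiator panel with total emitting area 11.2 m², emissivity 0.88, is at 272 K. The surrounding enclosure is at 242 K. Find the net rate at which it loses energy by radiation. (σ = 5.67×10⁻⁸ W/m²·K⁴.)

Q = εσA(T⁴ − T_s⁴). T⁴ − T_s⁴ = (272)⁴ − (242)⁴ = 5.47×10^9 − 3.43×10^9 = 2.04×10^9 K⁴.
Q = 0.88 × 5.67×10⁻⁸ × 11.2 × 2.04×10^9 = 1140 W.

Q ≈ 1140 W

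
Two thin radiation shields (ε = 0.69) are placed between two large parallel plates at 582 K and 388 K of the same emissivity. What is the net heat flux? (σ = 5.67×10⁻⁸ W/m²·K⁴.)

q ≈ 917 W/m²

Each of the 3 gaps contributes resistance (2/ε − 1) = 2/0.69 − 1 = 1.899; total = 5.696.
q = σ(T₁⁴ − T₂⁴) / 5.696 = 5.67×10⁻⁸ × 9.21×10^10 / 5.696 = 917 W/m².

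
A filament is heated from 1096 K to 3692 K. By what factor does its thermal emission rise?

ratio ≈ 129

P ∝ T⁴, so the ratio is (3692/1096)⁴ = (3.369)⁴ = 129.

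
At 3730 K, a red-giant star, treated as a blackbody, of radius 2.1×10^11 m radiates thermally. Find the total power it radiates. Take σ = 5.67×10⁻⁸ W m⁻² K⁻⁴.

P ≈ 6.08×10^30 W

A = 4πr² = 4π × (2.1×10^11)² = 5.54×10^23 m².
P = σAT⁴ = 5.67×10⁻⁸ × 5.54×10^23 × (3730)⁴ = 5.67×10⁻⁸ × 5.54×10^23 × 1.94×10^14.
P = 6.08×10^30 W.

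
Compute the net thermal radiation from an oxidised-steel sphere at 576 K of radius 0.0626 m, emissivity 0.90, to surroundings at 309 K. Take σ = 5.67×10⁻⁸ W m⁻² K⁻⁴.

Q ≈ 254 W

A = 4πr² = 4π × (0.0626)² = 0.0492 m².
Q = εσA(T⁴ − T_s⁴). T⁴ − T_s⁴ = (576)⁴ − (309)⁴ = 1.10×10^11 − 9.12×10^9 = 1.01×10^11 K⁴.
Q = 0.90 × 5.67×10⁻⁸ × 0.0492 × 1.01×10^11 = 254 W.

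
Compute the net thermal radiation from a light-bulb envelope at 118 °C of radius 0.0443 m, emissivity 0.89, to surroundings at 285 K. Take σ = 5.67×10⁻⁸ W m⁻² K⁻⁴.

A = 4πr² = 4π × (0.0443)² = 0.0247 m².
Convert: 118 °C = 391 K.
Q = εσA(T⁴ − T_s⁴). T⁴ − T_s⁴ = (391)⁴ − (285)⁴ = 2.34×10^10 − 6.60×10^9 = 1.68×10^10 K⁴.
Q = 0.89 × 5.67×10⁻⁸ × 0.0247 × 1.68×10^10 = 20.9 W.

Q ≈ 20.9 W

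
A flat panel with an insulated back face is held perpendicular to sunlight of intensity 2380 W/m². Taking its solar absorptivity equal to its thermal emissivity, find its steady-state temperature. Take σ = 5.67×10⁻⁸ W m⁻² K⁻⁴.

T ≈ 453 K

Absorbed flux αS = emitted flux εσT⁴ (one radiating face); with α = ε, T = (S/σ)^(1/4).
T = (2380 / 5.67×10⁻⁸)^(1/4) = (4.20×10^10)^(1/4).
T = 453 K.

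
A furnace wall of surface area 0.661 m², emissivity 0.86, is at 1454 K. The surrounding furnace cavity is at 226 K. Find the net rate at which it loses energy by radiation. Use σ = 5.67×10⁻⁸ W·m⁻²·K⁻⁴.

Q = εσA(T⁴ − T_s⁴). T⁴ − T_s⁴ = (1454)⁴ − (226)⁴ = 4.47×10^12 − 2.61×10^9 = 4.47×10^12 K⁴.
Q = 0.86 × 5.67×10⁻⁸ × 0.661 × 4.47×10^12 = 1.44×10^5 W.

Q ≈ 1.44×10^5 W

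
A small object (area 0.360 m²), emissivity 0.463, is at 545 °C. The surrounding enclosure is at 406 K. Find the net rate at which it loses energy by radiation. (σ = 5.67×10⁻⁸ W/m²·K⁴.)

Q ≈ 3970 W

Convert: 545 °C = 818 K.
Q = εσA(T⁴ − T_s⁴). T⁴ − T_s⁴ = (818)⁴ − (406)⁴ = 4.48×10^11 − 2.72×10^10 = 4.21×10^11 K⁴.
Q = 0.463 × 5.67×10⁻⁸ × 0.360 × 4.21×10^11 = 3970 W.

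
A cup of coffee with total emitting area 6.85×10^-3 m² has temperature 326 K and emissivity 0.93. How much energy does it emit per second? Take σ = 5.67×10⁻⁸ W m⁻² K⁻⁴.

P = εσAT⁴ = 0.93 × 5.67×10⁻⁸ × 6.85×10^-3 × (326)⁴ = 0.93 × 5.67×10⁻⁸ × 6.85×10^-3 × 1.13×10^10.
P = 4.08 W.

P ≈ 4.08 W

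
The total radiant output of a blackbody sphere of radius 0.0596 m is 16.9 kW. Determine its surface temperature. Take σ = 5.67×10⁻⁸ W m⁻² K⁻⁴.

T ≈ 1610 K

A = 4πr² = 4π × (0.0596)² = 0.0446 m².
From P = σAT⁴, T = (P / σA)^(1/4) = (16900 / (5.67×10⁻⁸ × 0.0446))^(1/4).
T = (6.68×10^12)^(1/4) = 1610 K.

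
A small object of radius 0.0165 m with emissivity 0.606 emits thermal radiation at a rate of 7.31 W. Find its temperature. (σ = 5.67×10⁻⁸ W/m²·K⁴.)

A = 4πr² = 4π × (0.0165)² = 3.42×10^-3 m².
From P = εσAT⁴, T = (P / εσA)^(1/4) = (7.31 / (0.606 × 5.67×10⁻⁸ × 3.42×10^-3))^(1/4).
T = (6.22×10^10)^(1/4) = 499 K.

T ≈ 499 K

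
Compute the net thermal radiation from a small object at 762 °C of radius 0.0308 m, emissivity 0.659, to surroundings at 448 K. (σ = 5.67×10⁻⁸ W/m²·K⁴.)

Q ≈ 493 W

A = 4πr² = 4π × (0.0308)² = 0.0119 m².
Convert: 762 °C = 1035 K.
Q = εσA(T⁴ − T_s⁴). T⁴ − T_s⁴ = (1035)⁴ − (448)⁴ = 1.15×10^12 − 4.03×10^10 = 1.11×10^12 K⁴.
Q = 0.659 × 5.67×10⁻⁸ × 0.0119 × 1.11×10^12 = 493 W.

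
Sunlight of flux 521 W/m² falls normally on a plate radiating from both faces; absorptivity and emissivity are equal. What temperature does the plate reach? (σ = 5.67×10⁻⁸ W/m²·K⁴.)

T ≈ 260 K

Absorbed flux αS = emitted flux 2εσT⁴ per unit area; with α = ε this gives T = (S/2σ)^(1/4).
T = (521 / (2 × 5.67×10⁻⁸))^(1/4) = (4.59×10^9)^(1/4).
T = 260 K.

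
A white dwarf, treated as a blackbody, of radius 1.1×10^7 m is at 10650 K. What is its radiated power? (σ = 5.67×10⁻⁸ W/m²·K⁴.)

A = 4πr² = 4π × (1.1×10^7)² = 1.52×10^15 m².
P = σAT⁴ = 5.67×10⁻⁸ × 1.52×10^15 × (10650)⁴ = 5.67×10⁻⁸ × 1.52×10^15 × 1.29×10^16.
P = 1.11×10^24 W.

P ≈ 1.11×10^24 W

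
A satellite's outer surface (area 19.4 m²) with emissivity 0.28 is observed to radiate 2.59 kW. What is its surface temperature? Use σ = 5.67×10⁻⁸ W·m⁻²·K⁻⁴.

From P = εσAT⁴, T = (P / εσA)^(1/4) = (2590 / (0.28 × 5.67×10⁻⁸ × 19.4))^(1/4).
T = (8.41×10^9)^(1/4) = 303 K.

T ≈ 303 K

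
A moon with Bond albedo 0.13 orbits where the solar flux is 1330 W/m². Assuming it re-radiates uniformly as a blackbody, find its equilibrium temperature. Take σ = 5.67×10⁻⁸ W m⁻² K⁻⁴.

T ≈ 267 K

Power absorbed = (1−a)S·πR²; power emitted = 4πR²σT⁴. Equating and cancelling πR²:
T = ((1−a)S / 4σ)^(1/4) = (1160 / (4 × 5.67×10⁻⁸))^(1/4) = (5.10×10^9)^(1/4).
T = 267 K.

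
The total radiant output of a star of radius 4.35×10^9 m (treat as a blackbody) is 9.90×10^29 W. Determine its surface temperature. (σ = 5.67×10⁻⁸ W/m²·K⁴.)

A = 4πr² = 4π × (4.35×10^9)² = 2.38×10^20 m².
From P = σAT⁴, T = (P / σA)^(1/4) = (9.90×10^29 / (5.67×10⁻⁸ × 2.38×10^20))^(1/4).
T = (7.34×10^16)^(1/4) = 16500 K.

T ≈ 16500 K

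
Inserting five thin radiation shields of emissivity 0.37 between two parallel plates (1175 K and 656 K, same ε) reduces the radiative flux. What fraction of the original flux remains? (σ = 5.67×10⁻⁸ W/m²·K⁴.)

With N identical shields there are N+1 = 6 gaps in series, each with the same radiative resistance, so the flux falls to 1/(N+1) of its unshielded value.

ratio ≈ 0.167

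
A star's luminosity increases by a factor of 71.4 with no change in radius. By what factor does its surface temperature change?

factor ≈ 2.91

P ∝ T⁴ ⇒ T ∝ P^(1/4), so T scales by (71.4)^(1/4) = 2.91.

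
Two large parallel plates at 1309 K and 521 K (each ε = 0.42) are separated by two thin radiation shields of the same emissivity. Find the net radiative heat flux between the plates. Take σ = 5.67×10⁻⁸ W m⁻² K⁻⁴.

Each of the 3 gaps contributes resistance (2/ε − 1) = 2/0.42 − 1 = 3.762; total = 11.29.
q = σ(T₁⁴ − T₂⁴) / 11.29 = 5.67×10⁻⁸ × 2.86×10^12 / 11.29 = 14400 W/m².

q ≈ 14400 W/m²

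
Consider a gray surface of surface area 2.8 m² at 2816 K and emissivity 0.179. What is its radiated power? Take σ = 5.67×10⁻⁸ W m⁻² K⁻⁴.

P = εσAT⁴ = 0.179 × 5.67×10⁻⁸ × 2.80 × (2816)⁴ = 0.179 × 5.67×10⁻⁸ × 2.80 × 6.29×10^13.
P = 1.79×10^6 W.

P ≈ 1.79×10^6 W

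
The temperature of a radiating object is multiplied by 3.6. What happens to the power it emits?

factor ≈ 168

P ∝ T⁴, so the power scales as (3.6)⁴ = 168.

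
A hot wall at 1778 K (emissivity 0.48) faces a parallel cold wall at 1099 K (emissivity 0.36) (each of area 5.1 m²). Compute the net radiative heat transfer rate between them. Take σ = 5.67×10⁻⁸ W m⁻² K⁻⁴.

Q ≈ 6.39×10^5 W

For two large parallel gray plates, q = σ(T₁⁴ − T₂⁴) / (1/ε₁ + 1/ε₂ − 1).
1/ε₁ + 1/ε₂ − 1 = 1/0.48 + 1/0.36 − 1 = 3.861.
T₁⁴ − T₂⁴ = 9.99×10^12 − 1.46×10^12 = 8.53×10^12 K⁴.
q = 5.67×10⁻⁸ × 8.53×10^12 / 3.861 = 1.25×10^5 W/m².
Q = q·A = 1.25×10^5 × 5.1 = 6.39×10^5 W.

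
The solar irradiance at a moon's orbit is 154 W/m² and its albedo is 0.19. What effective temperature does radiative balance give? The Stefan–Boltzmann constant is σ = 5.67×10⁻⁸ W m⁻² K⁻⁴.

Power absorbed = (1−a)S·πR²; power emitted = 4πR²σT⁴. Equating and cancelling πR²:
T = ((1−a)S / 4σ)^(1/4) = (125 / (4 × 5.67×10⁻⁸))^(1/4) = (5.50×10^8)^(1/4).
T = 153 K.

T ≈ 153 K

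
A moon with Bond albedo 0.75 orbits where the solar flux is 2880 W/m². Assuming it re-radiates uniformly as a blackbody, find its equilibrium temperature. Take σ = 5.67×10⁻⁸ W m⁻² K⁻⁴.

T ≈ 237 K

Power absorbed = (1−a)S·πR²; power emitted = 4πR²σT⁴. Equating and cancelling πR²:
T = ((1−a)S / 4σ)^(1/4) = (720 / (4 × 5.67×10⁻⁸))^(1/4) = (3.17×10^9)^(1/4).
T = 237 K.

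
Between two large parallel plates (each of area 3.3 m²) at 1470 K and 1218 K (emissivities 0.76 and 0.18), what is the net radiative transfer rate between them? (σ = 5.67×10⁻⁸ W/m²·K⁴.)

Q ≈ 78700 W

For two large parallel gray plates, q = σ(T₁⁴ − T₂⁴) / (1/ε₁ + 1/ε₂ − 1).
1/ε₁ + 1/ε₂ − 1 = 1/0.76 + 1/0.18 − 1 = 5.871.
T₁⁴ − T₂⁴ = 4.67×10^12 − 2.20×10^12 = 2.47×10^12 K⁴.
q = 5.67×10⁻⁸ × 2.47×10^12 / 5.871 = 23800 W/m².
Q = q·A = 23800 × 3.3 = 78700 W.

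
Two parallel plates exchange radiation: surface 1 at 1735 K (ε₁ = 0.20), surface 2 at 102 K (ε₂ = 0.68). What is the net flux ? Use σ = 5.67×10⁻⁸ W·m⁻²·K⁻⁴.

q ≈ 93900 W/m²

For two large parallel gray plates, q = σ(T₁⁴ − T₂⁴) / (1/ε₁ + 1/ε₂ − 1).
1/ε₁ + 1/ε₂ − 1 = 1/0.20 + 1/0.68 − 1 = 5.471.
T₁⁴ − T₂⁴ = 9.06×10^12 − 1.08×10^8 = 9.06×10^12 K⁴.
q = 5.67×10⁻⁸ × 9.06×10^12 / 5.471 = 93900 W/m².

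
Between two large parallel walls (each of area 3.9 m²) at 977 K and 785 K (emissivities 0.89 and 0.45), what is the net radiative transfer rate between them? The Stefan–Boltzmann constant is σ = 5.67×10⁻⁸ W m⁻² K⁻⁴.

Q ≈ 50100 W

For two large parallel gray plates, q = σ(T₁⁴ − T₂⁴) / (1/ε₁ + 1/ε₂ − 1).
1/ε₁ + 1/ε₂ − 1 = 1/0.89 + 1/0.45 − 1 = 2.346.
T₁⁴ − T₂⁴ = 9.11×10^11 − 3.80×10^11 = 5.31×10^11 K⁴.
q = 5.67×10⁻⁸ × 5.31×10^11 / 2.346 = 12800 W/m².
Q = q·A = 12800 × 3.9 = 50100 W.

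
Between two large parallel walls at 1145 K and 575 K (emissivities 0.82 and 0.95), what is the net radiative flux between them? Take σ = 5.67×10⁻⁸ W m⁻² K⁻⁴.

For two large parallel gray plates, q = σ(T₁⁴ − T₂⁴) / (1/ε₁ + 1/ε₂ − 1).
1/ε₁ + 1/ε₂ − 1 = 1/0.82 + 1/0.95 − 1 = 1.272.
T₁⁴ − T₂⁴ = 1.72×10^12 − 1.09×10^11 = 1.61×10^12 K⁴.
q = 5.67×10⁻⁸ × 1.61×10^12 / 1.272 = 71700 W/m².

q ≈ 71700 W/m²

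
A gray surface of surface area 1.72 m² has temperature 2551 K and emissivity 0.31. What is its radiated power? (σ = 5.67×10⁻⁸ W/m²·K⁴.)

P = εσAT⁴ = 0.31 × 5.67×10⁻⁸ × 1.72 × (2551)⁴ = 0.31 × 5.67×10⁻⁸ × 1.72 × 4.23×10^13.
P = 1.28×10^6 W.

P ≈ 1.28×10^6 W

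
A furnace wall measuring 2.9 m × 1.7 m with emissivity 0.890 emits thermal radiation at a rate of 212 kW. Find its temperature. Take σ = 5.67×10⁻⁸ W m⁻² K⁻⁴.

A = 2.9 × 1.7 = 4.93 m².
From P = εσAT⁴, T = (P / εσA)^(1/4) = (2.12×10^5 / (0.890 × 5.67×10⁻⁸ × 4.93))^(1/4).
T = (8.52×10^11)^(1/4) = 961 K.

T ≈ 961 K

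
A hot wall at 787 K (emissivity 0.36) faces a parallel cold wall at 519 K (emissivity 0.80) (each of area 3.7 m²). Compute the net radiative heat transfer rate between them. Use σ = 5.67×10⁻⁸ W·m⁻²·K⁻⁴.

Q ≈ 21600 W

For two large parallel gray plates, q = σ(T₁⁴ − T₂⁴) / (1/ε₁ + 1/ε₂ − 1).
1/ε₁ + 1/ε₂ − 1 = 1/0.36 + 1/0.80 − 1 = 3.028.
T₁⁴ − T₂⁴ = 3.84×10^11 − 7.26×10^10 = 3.11×10^11 K⁴.
q = 5.67×10⁻⁸ × 3.11×10^11 / 3.028 = 5830 W/m².
Q = q·A = 5830 × 3.7 = 21600 W.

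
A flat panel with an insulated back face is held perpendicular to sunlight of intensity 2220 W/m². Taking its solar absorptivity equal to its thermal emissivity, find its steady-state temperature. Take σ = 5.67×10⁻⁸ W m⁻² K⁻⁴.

T ≈ 445 K

Absorbed flux αS = emitted flux εσT⁴ (one radiating face); with α = ε, T = (S/σ)^(1/4).
T = (2220 / 5.67×10⁻⁸)^(1/4) = (3.92×10^10)^(1/4).
T = 445 K.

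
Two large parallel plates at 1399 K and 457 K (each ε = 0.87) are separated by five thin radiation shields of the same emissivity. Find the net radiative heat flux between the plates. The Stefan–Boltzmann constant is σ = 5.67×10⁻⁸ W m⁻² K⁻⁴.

Each of the 6 gaps contributes resistance (2/ε − 1) = 2/0.87 − 1 = 1.299; total = 7.793.
q = σ(T₁⁴ − T₂⁴) / 7.793 = 5.67×10⁻⁸ × 3.79×10^12 / 7.793 = 27600 W/m².

q ≈ 27600 W/m²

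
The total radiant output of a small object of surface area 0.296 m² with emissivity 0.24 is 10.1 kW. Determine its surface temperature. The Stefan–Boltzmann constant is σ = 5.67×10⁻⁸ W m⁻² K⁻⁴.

T ≈ 1260 K

From P = εσAT⁴, T = (P / εσA)^(1/4) = (10100 / (0.24 × 5.67×10⁻⁸ × 0.296))^(1/4).
T = (2.51×10^12)^(1/4) = 1260 K.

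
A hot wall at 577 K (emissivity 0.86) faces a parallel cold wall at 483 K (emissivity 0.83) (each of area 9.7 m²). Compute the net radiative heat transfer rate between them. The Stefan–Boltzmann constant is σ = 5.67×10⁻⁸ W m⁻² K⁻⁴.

For two large parallel gray plates, q = σ(T₁⁴ − T₂⁴) / (1/ε₁ + 1/ε₂ − 1).
1/ε₁ + 1/ε₂ − 1 = 1/0.86 + 1/0.83 − 1 = 1.368.
T₁⁴ − T₂⁴ = 1.11×10^11 − 5.44×10^10 = 5.64×10^10 K⁴.
q = 5.67×10⁻⁸ × 5.64×10^10 / 1.368 = 2340 W/m².
Q = q·A = 2340 × 9.7 = 22700 W.

Q ≈ 22700 W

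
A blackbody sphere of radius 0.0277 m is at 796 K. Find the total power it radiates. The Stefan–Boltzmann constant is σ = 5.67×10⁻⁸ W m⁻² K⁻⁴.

A = 4πr² = 4π × (0.0277)² = 9.64×10^-3 m².
P = σAT⁴ = 5.67×10⁻⁸ × 9.64×10^-3 × (796)⁴ = 5.67×10⁻⁸ × 9.64×10^-3 × 4.01×10^11.
P = 219 W.

P ≈ 219 W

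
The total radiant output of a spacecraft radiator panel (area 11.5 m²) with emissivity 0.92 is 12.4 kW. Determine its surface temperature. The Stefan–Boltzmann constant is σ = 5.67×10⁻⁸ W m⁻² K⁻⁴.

T ≈ 379 K

From P = εσAT⁴, T = (P / εσA)^(1/4) = (12400 / (0.92 × 5.67×10⁻⁸ × 11.5))^(1/4).
T = (2.07×10^10)^(1/4) = 379 K.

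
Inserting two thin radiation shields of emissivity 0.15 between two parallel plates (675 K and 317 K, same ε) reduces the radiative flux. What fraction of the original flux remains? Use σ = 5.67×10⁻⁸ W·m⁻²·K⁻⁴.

ratio ≈ 0.333

With N identical shields there are N+1 = 3 gaps in series, each with the same radiative resistance, so the flux falls to 1/(N+1) of its unshielded value.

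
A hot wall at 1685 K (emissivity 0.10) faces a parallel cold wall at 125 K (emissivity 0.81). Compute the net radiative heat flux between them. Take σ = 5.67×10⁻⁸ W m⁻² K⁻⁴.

For two large parallel gray plates, q = σ(T₁⁴ − T₂⁴) / (1/ε₁ + 1/ε₂ − 1).
1/ε₁ + 1/ε₂ − 1 = 1/0.10 + 1/0.81 − 1 = 10.23.
T₁⁴ − T₂⁴ = 8.06×10^12 − 2.44×10^8 = 8.06×10^12 K⁴.
q = 5.67×10⁻⁸ × 8.06×10^12 / 10.23 = 44700 W/m².

q ≈ 44700 W/m²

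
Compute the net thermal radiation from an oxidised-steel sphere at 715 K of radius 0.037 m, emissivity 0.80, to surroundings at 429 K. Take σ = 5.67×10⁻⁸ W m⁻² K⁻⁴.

A = 4πr² = 4π × (0.037)² = 0.0172 m².
Q = εσA(T⁴ − T_s⁴). T⁴ − T_s⁴ = (715)⁴ − (429)⁴ = 2.61×10^11 − 3.39×10^10 = 2.27×10^11 K⁴.
Q = 0.80 × 5.67×10⁻⁸ × 0.0172 × 2.27×10^11 = 178 W.

Q ≈ 178 W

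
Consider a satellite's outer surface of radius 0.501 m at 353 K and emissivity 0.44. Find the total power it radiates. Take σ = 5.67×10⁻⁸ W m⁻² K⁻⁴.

A = 4πr² = 4π × (0.501)² = 3.15 m².
Stefan–Boltzmann: P = εσAT⁴ = 0.44 × 5.67×10⁻⁸ × 3.15 × (353)⁴ = 0.44 × 5.67×10⁻⁸ × 3.15 × 1.55×10^10.
P = 1220 W.

P ≈ 1220 W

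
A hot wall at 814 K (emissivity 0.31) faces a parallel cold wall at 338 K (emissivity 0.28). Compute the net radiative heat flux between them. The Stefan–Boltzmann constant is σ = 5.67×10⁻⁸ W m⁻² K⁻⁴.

For two large parallel gray plates, q = σ(T₁⁴ − T₂⁴) / (1/ε₁ + 1/ε₂ − 1).
1/ε₁ + 1/ε₂ − 1 = 1/0.31 + 1/0.28 − 1 = 5.797.
T₁⁴ − T₂⁴ = 4.39×10^11 − 1.31×10^10 = 4.26×10^11 K⁴.
q = 5.67×10⁻⁸ × 4.26×10^11 / 5.797 = 4170 W/m².

q ≈ 4170 W/m²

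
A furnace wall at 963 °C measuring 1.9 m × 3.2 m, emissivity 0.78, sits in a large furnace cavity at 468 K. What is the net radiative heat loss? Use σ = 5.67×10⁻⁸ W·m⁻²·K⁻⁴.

A = 1.9 × 3.2 = 6.08 m².
Convert: 963 °C = 1236 K.
Q = εσA(T⁴ − T_s⁴). T⁴ − T_s⁴ = (1236)⁴ − (468)⁴ = 2.33×10^12 − 4.80×10^10 = 2.29×10^12 K⁴.
Q = 0.78 × 5.67×10⁻⁸ × 6.08 × 2.29×10^12 = 6.15×10^5 W.

Q ≈ 6.15×10^5 W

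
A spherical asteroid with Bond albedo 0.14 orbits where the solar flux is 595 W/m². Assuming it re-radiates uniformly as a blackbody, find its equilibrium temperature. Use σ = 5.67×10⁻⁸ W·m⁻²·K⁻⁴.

Power absorbed = (1−a)S·πR²; power emitted = 4πR²σT⁴. Equating and cancelling πR²:
T = ((1−a)S / 4σ)^(1/4) = (512 / (4 × 5.67×10⁻⁸))^(1/4) = (2.26×10^9)^(1/4).
T = 218 K.

T ≈ 218 K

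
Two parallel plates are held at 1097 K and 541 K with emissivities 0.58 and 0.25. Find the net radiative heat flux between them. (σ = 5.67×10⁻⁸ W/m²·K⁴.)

q ≈ 16400 W/m²

For two large parallel gray plates, q = σ(T₁⁴ − T₂⁴) / (1/ε₁ + 1/ε₂ − 1).
1/ε₁ + 1/ε₂ − 1 = 1/0.58 + 1/0.25 − 1 = 4.724.
T₁⁴ − T₂⁴ = 1.45×10^12 − 8.57×10^10 = 1.36×10^12 K⁴.
q = 5.67×10⁻⁸ × 1.36×10^12 / 4.724 = 16400 W/m².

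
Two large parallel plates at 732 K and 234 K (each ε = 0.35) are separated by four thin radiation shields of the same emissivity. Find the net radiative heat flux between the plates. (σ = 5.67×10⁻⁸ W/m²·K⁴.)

Each of the 5 gaps contributes resistance (2/ε − 1) = 2/0.35 − 1 = 4.714; total = 23.57.
q = σ(T₁⁴ − T₂⁴) / 23.57 = 5.67×10⁻⁸ × 2.84×10^11 / 23.57 = 683 W/m².

q ≈ 683 W/m²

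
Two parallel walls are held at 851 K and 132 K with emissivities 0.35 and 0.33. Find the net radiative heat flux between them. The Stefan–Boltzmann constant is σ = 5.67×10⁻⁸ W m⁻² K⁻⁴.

q ≈ 6080 W/m²

For two large parallel gray plates, q = σ(T₁⁴ − T₂⁴) / (1/ε₁ + 1/ε₂ − 1).
1/ε₁ + 1/ε₂ − 1 = 1/0.35 + 1/0.33 − 1 = 4.887.
T₁⁴ − T₂⁴ = 5.24×10^11 − 3.04×10^8 = 5.24×10^11 K⁴.
q = 5.67×10⁻⁸ × 5.24×10^11 / 4.887 = 6080 W/m².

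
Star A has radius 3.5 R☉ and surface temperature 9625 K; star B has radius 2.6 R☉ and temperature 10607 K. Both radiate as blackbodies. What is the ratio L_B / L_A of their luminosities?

L_B/L_A ≈ 0.814

L = 4πR²σT⁴ ∝ R²T⁴, so L_B/L_A = (2.6/3.5)² × (10607/9625)⁴ = 0.552 × 1.47 = 0.814.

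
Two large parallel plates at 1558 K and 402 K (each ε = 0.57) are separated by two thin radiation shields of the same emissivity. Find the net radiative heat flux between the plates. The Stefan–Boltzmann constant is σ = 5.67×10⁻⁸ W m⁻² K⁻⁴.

Each of the 3 gaps contributes resistance (2/ε − 1) = 2/0.57 − 1 = 2.509; total = 7.526.
q = σ(T₁⁴ − T₂⁴) / 7.526 = 5.67×10⁻⁸ × 5.87×10^12 / 7.526 = 44200 W/m².

q ≈ 44200 W/m²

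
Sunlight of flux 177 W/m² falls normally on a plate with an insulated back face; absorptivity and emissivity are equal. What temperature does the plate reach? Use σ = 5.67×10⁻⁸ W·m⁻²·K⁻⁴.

T ≈ 236 K

Absorbed flux αS = emitted flux εσT⁴ (one radiating face); with α = ε, T = (S/σ)^(1/4).
T = (177 / 5.67×10⁻⁸)^(1/4) = (3.12×10^9)^(1/4).
T = 236 K.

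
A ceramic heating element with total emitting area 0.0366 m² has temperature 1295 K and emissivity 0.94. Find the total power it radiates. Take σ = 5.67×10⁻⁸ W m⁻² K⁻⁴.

Stefan–Boltzmann: P = εσAT⁴ = 0.94 × 5.67×10⁻⁸ × 0.0366 × (1295)⁴ = 0.94 × 5.67×10⁻⁸ × 0.0366 × 2.81×10^12.
P = 5490 W.

P ≈ 5490 W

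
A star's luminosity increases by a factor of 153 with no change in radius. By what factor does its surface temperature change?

factor ≈ 3.52

P ∝ T⁴ ⇒ T ∝ P^(1/4), so T scales by (153)^(1/4) = 3.52.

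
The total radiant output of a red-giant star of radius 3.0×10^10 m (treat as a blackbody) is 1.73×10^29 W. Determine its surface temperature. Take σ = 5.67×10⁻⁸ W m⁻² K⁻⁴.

A = 4πr² = 4π × (3.0×10^10)² = 1.13×10^22 m².
From P = σAT⁴, T = (P / σA)^(1/4) = (1.73×10^29 / (5.67×10⁻⁸ × 1.13×10^22))^(1/4).
T = (2.70×10^14)^(1/4) = 4050 K.

T ≈ 4050 K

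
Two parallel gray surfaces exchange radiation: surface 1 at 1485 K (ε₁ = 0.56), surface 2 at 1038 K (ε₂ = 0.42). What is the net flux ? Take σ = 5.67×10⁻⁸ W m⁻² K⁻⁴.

q ≈ 66300 W/m²

For two large parallel gray plates, q = σ(T₁⁴ − T₂⁴) / (1/ε₁ + 1/ε₂ − 1).
1/ε₁ + 1/ε₂ − 1 = 1/0.56 + 1/0.42 − 1 = 3.167.
T₁⁴ − T₂⁴ = 4.86×10^12 − 1.16×10^12 = 3.70×10^12 K⁴.
q = 5.67×10⁻⁸ × 3.70×10^12 / 3.167 = 66300 W/m².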